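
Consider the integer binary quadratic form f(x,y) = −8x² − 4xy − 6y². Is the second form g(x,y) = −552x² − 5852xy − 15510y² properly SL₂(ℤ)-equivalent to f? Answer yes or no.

D₁ = -176, D₂ = -176
f is negative-definite; reduce −f:
−f: flip: (8,4,6)→(6,-4,8)
−f: reduced (well bottom): (6,-4,8) with a≤c, −a<b≤a
flip sign back: reduced form of f is (-6,4,-8)
g is negative-definite; reduce −g:
−g: translate: b→332 (≡5852 mod 1104), so (552,5852,15510)→(552,332,50)
−g: flip: (552,332,50)→(50,-332,552)
−g: translate: b→-32 (≡-332 mod 100), so (50,-332,552)→(50,-32,6)
−g: flip: (50,-32,6)→(6,32,50)
−g: translate: b→-4 (≡32 mod 12), so (6,32,50)→(6,-4,8)
−g: reduced (well bottom): (6,-4,8) with a≤c, −a<b≤a
flip sign back: reduced form of g is (-6,4,-8)
reduced forms (-6, 4, -8) vs (-6, 4, -8) ⇒ equivalent

yes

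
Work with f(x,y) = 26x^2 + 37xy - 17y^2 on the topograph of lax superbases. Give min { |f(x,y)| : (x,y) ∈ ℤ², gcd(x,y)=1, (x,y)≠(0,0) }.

river: ρ → (-17,31,32)
river: ρ → (32,33,-16)
river: ρ → (-16,31,34)
river: ρ → (34,37,-13)
river: ρ → (-13,41,28)
river: ρ → (28,15,-26)
river: ρ → (-26,37,17)
river: ρ → (17,31,-32)
river: ρ → (-32,33,16)
river: ρ → (16,31,-34)
river: ρ → (-34,37,13)
river: ρ → (13,41,-28)
river: ρ → (-28,15,26)
river: ρ → (26,37,-17)
closes: descent 0, river 14
min |a| on river = 13

13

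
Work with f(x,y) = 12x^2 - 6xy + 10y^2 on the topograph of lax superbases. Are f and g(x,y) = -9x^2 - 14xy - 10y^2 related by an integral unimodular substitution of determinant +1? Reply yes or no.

D₁ = -444, D₂ = -164
discriminants differ ⇒ not SL₂(ℤ)-equivalent

no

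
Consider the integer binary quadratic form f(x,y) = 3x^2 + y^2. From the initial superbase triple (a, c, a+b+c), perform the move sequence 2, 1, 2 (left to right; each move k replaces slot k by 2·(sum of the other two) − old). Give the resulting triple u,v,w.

start (3,1,4) = (f(1,0),f(0,1),f(1,1))
replace slot 2: 2·(3+4) − 1 = 13 → (3,13,4)
replace slot 1: 2·(13+4) − 3 = 31 → (31,13,4)
replace slot 2: 2·(31+4) − 13 = 57 → (31,57,4)

31,57,4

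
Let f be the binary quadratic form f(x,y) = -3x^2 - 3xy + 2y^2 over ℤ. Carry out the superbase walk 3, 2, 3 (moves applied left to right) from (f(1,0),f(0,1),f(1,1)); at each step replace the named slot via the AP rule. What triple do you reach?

start (-3,2,-4) = (f(1,0),f(0,1),f(1,1))
replace slot 3: 2·((-3)+2) − (-4) = 2 → (-3,2,2)
replace slot 2: 2·((-3)+2) − 2 = -4 → (-3,-4,2)
replace slot 3: 2·((-3)+(-4)) − 2 = -16 → (-3,-4,-16)

-3,-4,-16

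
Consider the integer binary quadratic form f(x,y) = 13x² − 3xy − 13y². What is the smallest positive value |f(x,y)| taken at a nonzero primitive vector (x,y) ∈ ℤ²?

descent: ρ → (-13,3,13)  [lands on river]
river: ρ → (13,23,-3)
river: ρ → (-3,25,5)
river: ρ → (5,25,-3)
river: ρ → (-3,23,13)
river: ρ → (13,3,-13)
river: ρ → (-13,23,3)
river: ρ → (3,25,-5)
river: ρ → (-5,25,3)
river: ρ → (3,23,-13)
closes: descent 1, river 10
min |a| on river = 3

3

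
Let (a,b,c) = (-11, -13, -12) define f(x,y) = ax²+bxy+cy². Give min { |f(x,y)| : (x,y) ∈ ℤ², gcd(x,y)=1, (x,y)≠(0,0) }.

translate: b→-9 (≡13 mod 22), so (11,13,12)→(11,-9,10)
flip: (11,-9,10)→(10,9,11)
reduced (well bottom): (10,9,11) with a≤c, −a<b≤a
well minimum |f| = |-10| = 10 (negative-definite)

10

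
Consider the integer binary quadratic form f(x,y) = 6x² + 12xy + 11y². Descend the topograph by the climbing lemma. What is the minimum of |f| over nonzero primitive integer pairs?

translate: b→0 (≡12 mod 12), so (6,12,11)→(6,0,5)
flip: (6,0,5)→(5,0,6)
reduced (well bottom): (5,0,6) with a≤c, −a<b≤a
well minimum = a = 5

5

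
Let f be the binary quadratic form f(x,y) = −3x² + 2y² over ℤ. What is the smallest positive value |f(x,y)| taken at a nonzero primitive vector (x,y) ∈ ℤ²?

descent: ρ → (2,4,-1)  [lands on river]
river: ρ → (-1,4,2)
closes: descent 1, river 2
min |a| on river = 1

1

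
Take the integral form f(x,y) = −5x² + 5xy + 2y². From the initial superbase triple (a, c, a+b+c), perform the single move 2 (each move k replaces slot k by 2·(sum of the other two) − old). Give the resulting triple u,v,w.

start (-5,2,2) = (f(1,0),f(0,1),f(1,1))
replace slot 2: 2·((-5)+2) − 2 = -8 → (-5,-8,2)

-5,-8,2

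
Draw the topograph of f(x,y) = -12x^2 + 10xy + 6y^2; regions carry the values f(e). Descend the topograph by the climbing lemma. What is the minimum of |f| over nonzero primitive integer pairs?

river: ρ → (6,14,-8)
river: ρ → (-8,18,2)
river: ρ → (2,18,-8)
river: ρ → (-8,14,6)
river: ρ → (6,10,-12)
river: ρ → (-12,14,4)
river: ρ → (4,18,-4)
river: ρ → (-4,14,12)
river: ρ → (12,10,-6)
river: ρ → (-6,14,8)
river: ρ → (8,18,-2)
river: ρ → (-2,18,8)
river: ρ → (8,14,-6)
river: ρ → (-6,10,12)
river: ρ → (12,14,-4)
river: ρ → (-4,18,4)
river: ρ → (4,14,-12)
river: ρ → (-12,10,6)
closes: descent 0, river 18
min |a| on river = 2

2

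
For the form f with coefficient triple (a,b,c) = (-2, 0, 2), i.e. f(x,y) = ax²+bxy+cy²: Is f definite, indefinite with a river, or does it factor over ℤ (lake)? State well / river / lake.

D = b²−4ac = 0² − 4·(-2)·2 = 16
D = 4² is a perfect square ⇒ form factors over ℤ ⇒ lakes

lake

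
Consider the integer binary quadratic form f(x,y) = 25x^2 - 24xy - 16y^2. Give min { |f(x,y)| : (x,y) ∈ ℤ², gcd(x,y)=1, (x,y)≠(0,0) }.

descent: ρ → (-16,24,25)  [lands on river]
river: ρ → (25,26,-15)
river: ρ → (-15,34,17)
river: ρ → (17,34,-15)
river: ρ → (-15,26,25)
river: ρ → (25,24,-16)
river: ρ → (-16,40,9)
river: ρ → (9,32,-32)
river: ρ → (-32,32,9)
river: ρ → (9,40,-16)
closes: descent 1, river 10
min |a| on river = 9

9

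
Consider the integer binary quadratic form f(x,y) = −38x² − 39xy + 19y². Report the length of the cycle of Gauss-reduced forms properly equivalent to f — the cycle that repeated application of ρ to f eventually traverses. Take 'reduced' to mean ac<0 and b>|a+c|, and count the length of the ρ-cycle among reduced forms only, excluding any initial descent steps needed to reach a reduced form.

D = 4409, ⌊√D⌋ = 66
descent: ρ → (19,39,-38)  [lands on river]
river: ρ → (-38,37,20)
river: ρ → (20,43,-32)
river: ρ → (-32,21,31)
river: ρ → (31,41,-22)
river: ρ → (-22,47,25)
river: ρ → (25,53,-16)
river: ρ → (-16,43,40)
river: ρ → (40,37,-19)
river: ρ → (-19,39,38)
river: ρ → (38,37,-20)
river: ρ → (-20,43,32)
river: ρ → (32,21,-31)
river: ρ → (-31,41,22)
river: ρ → (22,47,-25)
river: ρ → (-25,53,16)
river: ρ → (16,43,-40)
river: ρ → (-40,37,19)
ρ-cycle length = 18 (tail of 1 descent step not counted)

18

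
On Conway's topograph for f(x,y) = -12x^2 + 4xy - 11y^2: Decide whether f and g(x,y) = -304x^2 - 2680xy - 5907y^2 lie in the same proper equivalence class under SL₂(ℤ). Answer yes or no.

D₁ = -512, D₂ = -512
f is negative-definite; reduce −f:
−f: flip: (12,-4,11)→(11,4,12)
−f: reduced (well bottom): (11,4,12) with a≤c, −a<b≤a
flip sign back: reduced form of f is (-11,-4,-12)
g is negative-definite; reduce −g:
−g: translate: b→248 (≡2680 mod 608), so (304,2680,5907)→(304,248,51)
−g: flip: (304,248,51)→(51,-248,304)
−g: translate: b→-44 (≡-248 mod 102), so (51,-248,304)→(51,-44,12)
−g: flip: (51,-44,12)→(12,44,51)
−g: translate: b→-4 (≡44 mod 24), so (12,44,51)→(12,-4,11)
−g: flip: (12,-4,11)→(11,4,12)
−g: reduced (well bottom): (11,4,12) with a≤c, −a<b≤a
flip sign back: reduced form of g is (-11,-4,-12)
reduced forms (-11, -4, -12) vs (-11, -4, -12) ⇒ equivalent

yes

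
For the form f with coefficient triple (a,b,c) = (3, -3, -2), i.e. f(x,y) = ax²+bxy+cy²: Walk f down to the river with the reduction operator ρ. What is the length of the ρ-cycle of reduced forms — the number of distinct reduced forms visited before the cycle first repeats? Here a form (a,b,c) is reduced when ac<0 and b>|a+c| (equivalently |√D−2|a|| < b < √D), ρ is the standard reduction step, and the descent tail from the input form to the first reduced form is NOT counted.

D = 33, ⌊√D⌋ = 5
descent: ρ → (-2,3,3)  [lands on river]
river: ρ → (3,3,-2)
river: ρ → (-2,5,1)
river: ρ → (1,5,-2)
ρ-cycle length = 4 (tail of 1 descent step not counted)

4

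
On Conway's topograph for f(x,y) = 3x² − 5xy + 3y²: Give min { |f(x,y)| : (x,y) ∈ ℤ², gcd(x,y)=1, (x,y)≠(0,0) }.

translate: b→1 (≡-5 mod 6), so (3,-5,3)→(3,1,1)
flip: (3,1,1)→(1,-1,3)
translate: b→1 (≡-1 mod 2), so (1,-1,3)→(1,1,3)
reduced (well bottom): (1,1,3) with a≤c, −a<b≤a
well minimum = a = 1

1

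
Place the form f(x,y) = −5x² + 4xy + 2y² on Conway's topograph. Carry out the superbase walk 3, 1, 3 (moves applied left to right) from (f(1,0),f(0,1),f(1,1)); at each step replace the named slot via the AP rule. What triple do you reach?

start (-5,2,1) = (f(1,0),f(0,1),f(1,1))
replace slot 3: 2·((-5)+2) − 1 = -7 → (-5,2,-7)
replace slot 1: 2·(2+(-7)) − (-5) = -5 → (-5,2,-7)
replace slot 3: 2·((-5)+2) − (-7) = 1 → (-5,2,1)

-5,2,1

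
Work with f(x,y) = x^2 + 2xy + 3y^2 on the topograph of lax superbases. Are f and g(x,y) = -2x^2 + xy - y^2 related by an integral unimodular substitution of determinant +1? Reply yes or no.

D₁ = -8, D₂ = -7
discriminants differ ⇒ not SL₂(ℤ)-equivalent

no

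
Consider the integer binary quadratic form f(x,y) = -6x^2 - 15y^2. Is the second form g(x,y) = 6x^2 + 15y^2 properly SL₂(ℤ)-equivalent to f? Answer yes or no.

D₁ = -360, D₂ = -360
f is negative-definite; reduce −f:
−f: reduced (well bottom): (6,0,15) with a≤c, −a<b≤a
flip sign back: reduced form of f is (-6,0,-15)
g: reduced (well bottom): (6,0,15) with a≤c, −a<b≤a
reduced forms (-6, 0, -15) vs (6, 0, 15) ⇒ inequivalent

no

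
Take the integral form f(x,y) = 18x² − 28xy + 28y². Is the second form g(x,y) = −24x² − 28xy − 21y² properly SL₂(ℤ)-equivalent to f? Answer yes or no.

D₁ = -1232, D₂ = -1232
f: translate: b→8 (≡-28 mod 36), so (18,-28,28)→(18,8,18)
f: reduced (well bottom): (18,8,18) with a≤c, −a<b≤a
g is negative-definite; reduce −g:
−g: translate: b→-20 (≡28 mod 48), so (24,28,21)→(24,-20,17)
−g: flip: (24,-20,17)→(17,20,24)
−g: translate: b→-14 (≡20 mod 34), so (17,20,24)→(17,-14,21)
−g: reduced (well bottom): (17,-14,21) with a≤c, −a<b≤a
flip sign back: reduced form of g is (-17,14,-21)
reduced forms (18, 8, 18) vs (-17, 14, -21) ⇒ inequivalent

no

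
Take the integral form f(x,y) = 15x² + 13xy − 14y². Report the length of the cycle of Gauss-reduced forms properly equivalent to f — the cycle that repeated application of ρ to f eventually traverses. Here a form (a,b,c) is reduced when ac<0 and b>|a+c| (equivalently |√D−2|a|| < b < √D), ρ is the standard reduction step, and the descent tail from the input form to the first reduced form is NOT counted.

D = 1009, ⌊√D⌋ = 31
river: ρ → (-14,15,14)
river: ρ → (14,13,-15)
river: ρ → (-15,17,12)
river: ρ → (12,31,-1)
river: ρ → (-1,31,12)
river: ρ → (12,17,-15)
river: ρ → (-15,13,14)
river: ρ → (14,15,-14)
river: ρ → (-14,13,15)
river: ρ → (15,17,-12)
river: ρ → (-12,31,1)
river: ρ → (1,31,-12)
river: ρ → (-12,17,15)
river: ρ → (15,13,-14)
ρ-cycle length = 14 (tail of 0 descent steps not counted)

14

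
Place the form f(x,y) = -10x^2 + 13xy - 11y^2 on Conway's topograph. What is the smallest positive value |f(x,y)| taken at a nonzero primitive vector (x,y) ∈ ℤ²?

translate: b→7 (≡-13 mod 20), so (10,-13,11)→(10,7,8)
flip: (10,7,8)→(8,-7,10)
reduced (well bottom): (8,-7,10) with a≤c, −a<b≤a
well minimum |f| = |-8| = 8 (negative-definite)

8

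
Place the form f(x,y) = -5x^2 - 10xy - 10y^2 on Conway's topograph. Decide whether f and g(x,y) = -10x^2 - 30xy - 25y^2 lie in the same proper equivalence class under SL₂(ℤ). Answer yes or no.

D₁ = -100, D₂ = -100
f is negative-definite; reduce −f:
−f: translate: b→0 (≡10 mod 10), so (5,10,10)→(5,0,5)
−f: reduced (well bottom): (5,0,5) with a≤c, −a<b≤a
flip sign back: reduced form of f is (-5,0,-5)
g is negative-definite; reduce −g:
−g: translate: b→10 (≡30 mod 20), so (10,30,25)→(10,10,5)
−g: flip: (10,10,5)→(5,-10,10)
−g: translate: b→0 (≡-10 mod 10), so (5,-10,10)→(5,0,5)
−g: reduced (well bottom): (5,0,5) with a≤c, −a<b≤a
flip sign back: reduced form of g is (-5,0,-5)
reduced forms (-5, 0, -5) vs (-5, 0, -5) ⇒ equivalent

yes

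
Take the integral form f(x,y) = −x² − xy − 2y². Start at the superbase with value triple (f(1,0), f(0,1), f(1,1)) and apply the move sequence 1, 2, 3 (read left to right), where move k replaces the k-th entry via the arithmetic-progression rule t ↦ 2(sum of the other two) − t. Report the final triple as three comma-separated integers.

start (-1,-2,-4) = (f(1,0),f(0,1),f(1,1))
replace slot 1: 2·((-2)+(-4)) − (-1) = -11 → (-11,-2,-4)
replace slot 2: 2·((-11)+(-4)) − (-2) = -28 → (-11,-28,-4)
replace slot 3: 2·((-11)+(-28)) − (-4) = -74 → (-11,-28,-74)

-11,-28,-74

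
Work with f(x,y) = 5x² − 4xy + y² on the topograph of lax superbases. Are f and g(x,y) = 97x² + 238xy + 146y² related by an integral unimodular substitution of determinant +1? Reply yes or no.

D₁ = -4, D₂ = -4
f: flip: (5,-4,1)→(1,4,5)
f: translate: b→0 (≡4 mod 2), so (1,4,5)→(1,0,1)
f: reduced (well bottom): (1,0,1) with a≤c, −a<b≤a
g: translate: b→44 (≡238 mod 194), so (97,238,146)→(97,44,5)
g: flip: (97,44,5)→(5,-44,97)
g: translate: b→-4 (≡-44 mod 10), so (5,-44,97)→(5,-4,1)
g: flip: (5,-4,1)→(1,4,5)
g: translate: b→0 (≡4 mod 2), so (1,4,5)→(1,0,1)
g: reduced (well bottom): (1,0,1) with a≤c, −a<b≤a
reduced forms (1, 0, 1) vs (1, 0, 1) ⇒ equivalent

yes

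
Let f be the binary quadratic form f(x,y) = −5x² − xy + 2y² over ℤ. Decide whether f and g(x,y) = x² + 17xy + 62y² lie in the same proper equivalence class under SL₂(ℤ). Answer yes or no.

D₁ = 41, D₂ = 41
river cycle of f (length 10): (2, 5, -2), (-2, 3, 4), (4, 5, -1), (-1, 5, 4), (4, 3, -2), (-2, 5, 2), (2, 3, -4), (-4, 5, 1), (1, 5, -4), (-4, 3, 2)
river cycle of g (length 10): (1, 5, -4), (-4, 3, 2), (2, 5, -2), (-2, 3, 4), (4, 5, -1), (-1, 5, 4), (4, 3, -2), (-2, 5, 2), (2, 3, -4), (-4, 5, 1)
cycles coincide ⇒ equivalent

yes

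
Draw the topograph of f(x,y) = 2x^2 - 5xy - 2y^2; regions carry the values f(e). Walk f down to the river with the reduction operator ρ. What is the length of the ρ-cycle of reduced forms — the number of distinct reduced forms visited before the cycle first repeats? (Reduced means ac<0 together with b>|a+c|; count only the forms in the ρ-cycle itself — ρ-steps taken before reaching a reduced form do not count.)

D = 41, ⌊√D⌋ = 6
descent: ρ → (-2,5,2)  [lands on river]
river: ρ → (2,3,-4)
river: ρ → (-4,5,1)
river: ρ → (1,5,-4)
river: ρ → (-4,3,2)
river: ρ → (2,5,-2)
river: ρ → (-2,3,4)
river: ρ → (4,5,-1)
river: ρ → (-1,5,4)
river: ρ → (4,3,-2)
ρ-cycle length = 10 (tail of 1 descent step not counted)

10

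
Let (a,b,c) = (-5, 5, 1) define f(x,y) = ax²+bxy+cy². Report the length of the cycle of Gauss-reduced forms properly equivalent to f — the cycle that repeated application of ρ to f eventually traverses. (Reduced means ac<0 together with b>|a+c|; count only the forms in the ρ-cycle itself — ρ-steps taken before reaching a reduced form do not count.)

D = 45, ⌊√D⌋ = 6
river: ρ → (1,5,-5)
river: ρ → (-5,5,1)
ρ-cycle length = 2 (tail of 0 descent steps not counted)

2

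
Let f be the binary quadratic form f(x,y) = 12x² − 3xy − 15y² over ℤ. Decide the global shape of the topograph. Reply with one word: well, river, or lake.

D = b²−4ac = (-3)² − 4·12·(-15) = 729
D = 27² is a perfect square ⇒ form factors over ℤ ⇒ lakes

lake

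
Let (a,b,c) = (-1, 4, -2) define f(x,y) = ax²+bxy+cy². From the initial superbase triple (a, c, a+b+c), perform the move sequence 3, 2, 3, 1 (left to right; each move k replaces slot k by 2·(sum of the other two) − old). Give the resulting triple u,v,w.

start (-1,-2,1) = (f(1,0),f(0,1),f(1,1))
replace slot 3: 2·((-1)+(-2)) − 1 = -7 → (-1,-2,-7)
replace slot 2: 2·((-1)+(-7)) − (-2) = -14 → (-1,-14,-7)
replace slot 3: 2·((-1)+(-14)) − (-7) = -23 → (-1,-14,-23)
replace slot 1: 2·((-14)+(-23)) − (-1) = -73 → (-73,-14,-23)

-73,-14,-23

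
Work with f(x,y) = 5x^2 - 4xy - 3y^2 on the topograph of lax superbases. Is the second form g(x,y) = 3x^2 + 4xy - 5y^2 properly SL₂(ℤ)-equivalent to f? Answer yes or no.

D₁ = 76, D₂ = 76
river cycle of f (length 6): (-3, 4, 5), (5, 6, -2), (-2, 6, 5), (5, 4, -3), (-3, 8, 1), (1, 8, -3)
river cycle of g (length 6): (-5, 6, 2), (2, 6, -5), (-5, 4, 3), (3, 8, -1), (-1, 8, 3), (3, 4, -5)
cycles differ ⇒ inequivalent

no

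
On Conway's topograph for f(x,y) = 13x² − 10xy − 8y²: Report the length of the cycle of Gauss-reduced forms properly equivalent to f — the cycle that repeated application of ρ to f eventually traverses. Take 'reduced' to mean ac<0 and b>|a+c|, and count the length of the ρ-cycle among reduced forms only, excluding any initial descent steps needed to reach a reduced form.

D = 516, ⌊√D⌋ = 22
descent: ρ → (-8,10,13)  [lands on river]
river: ρ → (13,16,-5)
river: ρ → (-5,14,16)
river: ρ → (16,18,-3)
river: ρ → (-3,18,16)
river: ρ → (16,14,-5)
river: ρ → (-5,16,13)
river: ρ → (13,10,-8)
river: ρ → (-8,22,1)
river: ρ → (1,22,-8)
ρ-cycle length = 10 (tail of 1 descent step not counted)

10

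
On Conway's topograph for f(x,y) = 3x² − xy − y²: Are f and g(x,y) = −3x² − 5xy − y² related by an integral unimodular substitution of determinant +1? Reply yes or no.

D₁ = 13, D₂ = 13
river cycle of f (length 2): (-1, 3, 1), (1, 3, -1)
river cycle of g (length 2): (-1, 3, 1), (1, 3, -1)
cycles coincide ⇒ equivalent

yes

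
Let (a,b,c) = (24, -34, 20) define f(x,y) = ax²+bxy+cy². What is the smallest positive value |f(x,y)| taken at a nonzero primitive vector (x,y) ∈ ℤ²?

translate: b→14 (≡-34 mod 48), so (24,-34,20)→(24,14,10)
flip: (24,14,10)→(10,-14,24)
translate: b→6 (≡-14 mod 20), so (10,-14,24)→(10,6,20)
reduced (well bottom): (10,6,20) with a≤c, −a<b≤a
well minimum = a = 10

10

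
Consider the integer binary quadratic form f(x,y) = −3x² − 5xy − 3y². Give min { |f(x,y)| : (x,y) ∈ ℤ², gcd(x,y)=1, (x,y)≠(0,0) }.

translate: b→-1 (≡5 mod 6), so (3,5,3)→(3,-1,1)
flip: (3,-1,1)→(1,1,3)
reduced (well bottom): (1,1,3) with a≤c, −a<b≤a
well minimum |f| = |-1| = 1 (negative-definite)

1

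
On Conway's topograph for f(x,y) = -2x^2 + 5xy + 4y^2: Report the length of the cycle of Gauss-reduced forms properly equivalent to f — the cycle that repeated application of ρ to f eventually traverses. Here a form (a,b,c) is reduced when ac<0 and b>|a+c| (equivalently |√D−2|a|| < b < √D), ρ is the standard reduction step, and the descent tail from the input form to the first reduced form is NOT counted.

D = 57, ⌊√D⌋ = 7
river: ρ → (4,3,-3)
river: ρ → (-3,3,4)
river: ρ → (4,5,-2)
river: ρ → (-2,7,1)
river: ρ → (1,7,-2)
river: ρ → (-2,5,4)
ρ-cycle length = 6 (tail of 0 descent steps not counted)

6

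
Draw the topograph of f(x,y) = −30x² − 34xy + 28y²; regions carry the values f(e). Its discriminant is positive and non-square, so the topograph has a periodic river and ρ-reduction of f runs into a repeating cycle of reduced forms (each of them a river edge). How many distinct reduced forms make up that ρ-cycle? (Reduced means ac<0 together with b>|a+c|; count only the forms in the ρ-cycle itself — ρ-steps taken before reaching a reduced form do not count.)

D = 4516, ⌊√D⌋ = 67
descent: ρ → (28,34,-30)  [lands on river]
river: ρ → (-30,26,32)
river: ρ → (32,38,-24)
river: ρ → (-24,58,12)
river: ρ → (12,62,-14)
river: ρ → (-14,50,36)
river: ρ → (36,22,-28)
river: ρ → (-28,34,30)
river: ρ → (30,26,-32)
river: ρ → (-32,38,24)
river: ρ → (24,58,-12)
river: ρ → (-12,62,14)
river: ρ → (14,50,-36)
river: ρ → (-36,22,28)
ρ-cycle length = 14 (tail of 1 descent step not counted)

14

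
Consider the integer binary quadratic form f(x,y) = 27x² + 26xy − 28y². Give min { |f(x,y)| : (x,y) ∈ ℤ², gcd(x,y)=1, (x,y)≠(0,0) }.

river: ρ → (-28,30,25)
river: ρ → (25,20,-33)
river: ρ → (-33,46,12)
river: ρ → (12,50,-25)
river: ρ → (-25,50,12)
river: ρ → (12,46,-33)
river: ρ → (-33,20,25)
river: ρ → (25,30,-28)
river: ρ → (-28,26,27)
river: ρ → (27,28,-27)
river: ρ → (-27,26,28)
river: ρ → (28,30,-25)
river: ρ → (-25,20,33)
river: ρ → (33,46,-12)
river: ρ → (-12,50,25)
river: ρ → (25,50,-12)
river: ρ → (-12,46,33)
river: ρ → (33,20,-25)
river: ρ → (-25,30,28)
river: ρ → (28,26,-27)
river: ρ → (-27,28,27)
river: ρ → (27,26,-28)
closes: descent 0, river 22
min |a| on river = 12

12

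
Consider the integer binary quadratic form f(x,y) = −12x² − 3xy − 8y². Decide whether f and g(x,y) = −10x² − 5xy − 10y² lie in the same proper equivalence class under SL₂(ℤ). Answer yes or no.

D₁ = -375, D₂ = -375
f is negative-definite; reduce −f:
−f: flip: (12,3,8)→(8,-3,12)
−f: reduced (well bottom): (8,-3,12) with a≤c, −a<b≤a
flip sign back: reduced form of f is (-8,3,-12)
g is negative-definite; reduce −g:
−g: reduced (well bottom): (10,5,10) with a≤c, −a<b≤a
flip sign back: reduced form of g is (-10,-5,-10)
reduced forms (-8, 3, -12) vs (-10, -5, -10) ⇒ inequivalent

no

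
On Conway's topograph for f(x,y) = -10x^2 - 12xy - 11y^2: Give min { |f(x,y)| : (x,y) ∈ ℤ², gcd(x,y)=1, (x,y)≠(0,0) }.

translate: b→-8 (≡12 mod 20), so (10,12,11)→(10,-8,9)
flip: (10,-8,9)→(9,8,10)
reduced (well bottom): (9,8,10) with a≤c, −a<b≤a
well minimum |f| = |-9| = 9 (negative-definite)

9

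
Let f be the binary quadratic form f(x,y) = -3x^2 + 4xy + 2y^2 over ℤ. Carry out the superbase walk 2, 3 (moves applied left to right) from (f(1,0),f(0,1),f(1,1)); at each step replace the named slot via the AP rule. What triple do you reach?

start (-3,2,3) = (f(1,0),f(0,1),f(1,1))
replace slot 2: 2·((-3)+3) − 2 = -2 → (-3,-2,3)
replace slot 3: 2·((-3)+(-2)) − 3 = -13 → (-3,-2,-13)

-3,-2,-13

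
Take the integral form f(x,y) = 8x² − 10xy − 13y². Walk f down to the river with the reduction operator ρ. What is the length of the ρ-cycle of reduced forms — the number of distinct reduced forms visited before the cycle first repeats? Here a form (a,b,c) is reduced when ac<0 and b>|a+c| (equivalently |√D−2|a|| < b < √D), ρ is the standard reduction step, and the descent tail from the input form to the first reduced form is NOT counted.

D = 516, ⌊√D⌋ = 22
descent: ρ → (-13,10,8)  [lands on river]
river: ρ → (8,22,-1)
river: ρ → (-1,22,8)
river: ρ → (8,10,-13)
river: ρ → (-13,16,5)
river: ρ → (5,14,-16)
river: ρ → (-16,18,3)
river: ρ → (3,18,-16)
river: ρ → (-16,14,5)
river: ρ → (5,16,-13)
ρ-cycle length = 10 (tail of 1 descent step not counted)

10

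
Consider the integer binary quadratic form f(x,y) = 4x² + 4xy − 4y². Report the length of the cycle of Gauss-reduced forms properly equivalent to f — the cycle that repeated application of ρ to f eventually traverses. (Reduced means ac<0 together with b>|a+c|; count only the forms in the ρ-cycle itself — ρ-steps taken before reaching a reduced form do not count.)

D = 80, ⌊√D⌋ = 8
river: ρ → (-4,4,4)
river: ρ → (4,4,-4)
ρ-cycle length = 2 (tail of 0 descent steps not counted)

2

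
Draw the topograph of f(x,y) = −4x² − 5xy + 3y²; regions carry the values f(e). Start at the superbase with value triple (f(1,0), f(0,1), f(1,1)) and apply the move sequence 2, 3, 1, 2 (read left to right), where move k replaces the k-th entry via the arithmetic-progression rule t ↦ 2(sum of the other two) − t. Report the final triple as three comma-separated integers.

start (-4,3,-6) = (f(1,0),f(0,1),f(1,1))
replace slot 2: 2·((-4)+(-6)) − 3 = -23 → (-4,-23,-6)
replace slot 3: 2·((-4)+(-23)) − (-6) = -48 → (-4,-23,-48)
replace slot 1: 2·((-23)+(-48)) − (-4) = -138 → (-138,-23,-48)
replace slot 2: 2·((-138)+(-48)) − (-23) = -349 → (-138,-349,-48)

-138,-349,-48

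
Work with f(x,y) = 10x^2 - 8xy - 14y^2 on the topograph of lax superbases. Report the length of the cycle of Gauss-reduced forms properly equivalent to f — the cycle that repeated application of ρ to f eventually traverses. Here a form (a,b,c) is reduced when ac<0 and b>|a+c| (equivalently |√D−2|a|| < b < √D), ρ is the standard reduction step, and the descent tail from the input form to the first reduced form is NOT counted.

D = 624, ⌊√D⌋ = 24
descent: ρ → (-14,8,10)  [lands on river]
river: ρ → (10,12,-12)
river: ρ → (-12,12,10)
river: ρ → (10,8,-14)
river: ρ → (-14,20,4)
river: ρ → (4,20,-14)
ρ-cycle length = 6 (tail of 1 descent step not counted)

6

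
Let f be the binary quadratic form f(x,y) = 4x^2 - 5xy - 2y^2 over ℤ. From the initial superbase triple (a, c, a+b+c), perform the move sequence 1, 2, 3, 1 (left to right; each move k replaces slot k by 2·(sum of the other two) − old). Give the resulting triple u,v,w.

start (4,-2,-3) = (f(1,0),f(0,1),f(1,1))
replace slot 1: 2·((-2)+(-3)) − 4 = -14 → (-14,-2,-3)
replace slot 2: 2·((-14)+(-3)) − (-2) = -32 → (-14,-32,-3)
replace slot 3: 2·((-14)+(-32)) − (-3) = -89 → (-14,-32,-89)
replace slot 1: 2·((-32)+(-89)) − (-14) = -228 → (-228,-32,-89)

-228,-32,-89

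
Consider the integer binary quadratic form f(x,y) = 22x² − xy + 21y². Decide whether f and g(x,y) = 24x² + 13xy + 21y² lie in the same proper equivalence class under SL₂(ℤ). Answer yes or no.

D₁ = -1847, D₂ = -1847
f: flip: (22,-1,21)→(21,1,22)
f: reduced (well bottom): (21,1,22) with a≤c, −a<b≤a
g: flip: (24,13,21)→(21,-13,24)
g: reduced (well bottom): (21,-13,24) with a≤c, −a<b≤a
reduced forms (21, 1, 22) vs (21, -13, 24) ⇒ inequivalent

no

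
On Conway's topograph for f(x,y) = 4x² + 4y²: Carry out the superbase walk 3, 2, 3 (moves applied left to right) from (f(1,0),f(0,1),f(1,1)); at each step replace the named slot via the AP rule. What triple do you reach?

start (4,4,8) = (f(1,0),f(0,1),f(1,1))
replace slot 3: 2·(4+4) − 8 = 8 → (4,4,8)
replace slot 2: 2·(4+8) − 4 = 20 → (4,20,8)
replace slot 3: 2·(4+20) − 8 = 40 → (4,20,40)

4,20,40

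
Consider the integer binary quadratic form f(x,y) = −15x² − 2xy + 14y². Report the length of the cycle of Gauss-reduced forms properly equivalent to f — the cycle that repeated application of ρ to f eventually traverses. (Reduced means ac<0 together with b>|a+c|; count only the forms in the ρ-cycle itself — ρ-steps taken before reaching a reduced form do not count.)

D = 844, ⌊√D⌋ = 29
descent: ρ → (14,2,-15)  [lands on river]
river: ρ → (-15,28,1)
river: ρ → (1,28,-15)
river: ρ → (-15,2,14)
river: ρ → (14,26,-3)
river: ρ → (-3,28,5)
river: ρ → (5,22,-18)
river: ρ → (-18,14,9)
river: ρ → (9,22,-10)
river: ρ → (-10,18,13)
river: ρ → (13,8,-15)
river: ρ → (-15,22,6)
river: ρ → (6,26,-7)
river: ρ → (-7,16,21)
river: ρ → (21,26,-2)
river: ρ → (-2,26,21)
river: ρ → (21,16,-7)
river: ρ → (-7,26,6)
river: ρ → (6,22,-15)
river: ρ → (-15,8,13)
river: ρ → (13,18,-10)
river: ρ → (-10,22,9)
river: ρ → (9,14,-18)
river: ρ → (-18,22,5)
river: ρ → (5,28,-3)
river: ρ → (-3,26,14)
ρ-cycle length = 26 (tail of 1 descent step not counted)

26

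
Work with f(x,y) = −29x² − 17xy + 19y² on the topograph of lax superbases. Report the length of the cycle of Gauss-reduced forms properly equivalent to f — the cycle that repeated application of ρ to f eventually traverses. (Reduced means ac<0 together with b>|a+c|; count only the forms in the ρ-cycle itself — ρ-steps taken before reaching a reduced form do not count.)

D = 2493, ⌊√D⌋ = 49
descent: ρ → (19,17,-29)  [lands on river]
river: ρ → (-29,41,7)
river: ρ → (7,43,-23)
river: ρ → (-23,49,1)
river: ρ → (1,49,-23)
river: ρ → (-23,43,7)
river: ρ → (7,41,-29)
river: ρ → (-29,17,19)
river: ρ → (19,21,-27)
river: ρ → (-27,33,13)
river: ρ → (13,45,-9)
river: ρ → (-9,45,13)
river: ρ → (13,33,-27)
river: ρ → (-27,21,19)
ρ-cycle length = 14 (tail of 1 descent step not counted)

14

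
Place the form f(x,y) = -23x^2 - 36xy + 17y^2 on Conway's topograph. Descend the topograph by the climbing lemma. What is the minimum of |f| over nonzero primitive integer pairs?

descent: ρ → (17,36,-23)  [lands on river]
river: ρ → (-23,10,30)
river: ρ → (30,50,-3)
river: ρ → (-3,52,13)
river: ρ → (13,52,-3)
river: ρ → (-3,50,30)
river: ρ → (30,10,-23)
river: ρ → (-23,36,17)
river: ρ → (17,32,-27)
river: ρ → (-27,22,22)
river: ρ → (22,22,-27)
river: ρ → (-27,32,17)
closes: descent 1, river 12
min |a| on river = 3

3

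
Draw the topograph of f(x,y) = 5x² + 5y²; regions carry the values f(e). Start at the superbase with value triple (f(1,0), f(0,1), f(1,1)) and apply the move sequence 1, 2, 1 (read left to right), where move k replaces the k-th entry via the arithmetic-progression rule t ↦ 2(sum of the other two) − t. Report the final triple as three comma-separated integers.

start (5,5,10) = (f(1,0),f(0,1),f(1,1))
replace slot 1: 2·(5+10) − 5 = 25 → (25,5,10)
replace slot 2: 2·(25+10) − 5 = 65 → (25,65,10)
replace slot 1: 2·(65+10) − 25 = 125 → (125,65,10)

125,65,10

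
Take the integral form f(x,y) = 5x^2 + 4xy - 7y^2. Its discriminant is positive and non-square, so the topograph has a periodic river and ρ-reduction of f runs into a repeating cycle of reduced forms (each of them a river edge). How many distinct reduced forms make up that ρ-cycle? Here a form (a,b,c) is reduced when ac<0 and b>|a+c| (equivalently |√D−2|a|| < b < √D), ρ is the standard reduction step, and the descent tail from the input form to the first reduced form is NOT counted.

D = 156, ⌊√D⌋ = 12
river: ρ → (-7,10,2)
river: ρ → (2,10,-7)
river: ρ → (-7,4,5)
river: ρ → (5,6,-6)
river: ρ → (-6,6,5)
river: ρ → (5,4,-7)
ρ-cycle length = 6 (tail of 0 descent steps not counted)

6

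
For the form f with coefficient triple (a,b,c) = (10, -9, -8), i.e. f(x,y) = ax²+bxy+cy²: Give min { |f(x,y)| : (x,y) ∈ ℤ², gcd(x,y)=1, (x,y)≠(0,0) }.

descent: ρ → (-8,9,10)  [lands on river]
river: ρ → (10,11,-7)
river: ρ → (-7,17,4)
river: ρ → (4,15,-11)
river: ρ → (-11,7,8)
river: ρ → (8,9,-10)
river: ρ → (-10,11,7)
river: ρ → (7,17,-4)
river: ρ → (-4,15,11)
river: ρ → (11,7,-8)
closes: descent 1, river 10
min |a| on river = 4

4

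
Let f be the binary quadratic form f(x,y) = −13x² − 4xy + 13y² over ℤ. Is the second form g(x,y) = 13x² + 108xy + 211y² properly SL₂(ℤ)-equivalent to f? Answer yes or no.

D₁ = 692, D₂ = 692
river cycle of f (length 10): (13, 4, -13), (-13, 22, 4), (4, 26, -1), (-1, 26, 4), (4, 22, -13), (-13, 4, 13), (13, 22, -4), (-4, 26, 1), (1, 26, -4), (-4, 22, 13)
river cycle of g (length 10): (13, 4, -13), (-13, 22, 4), (4, 26, -1), (-1, 26, 4), (4, 22, -13), (-13, 4, 13), (13, 22, -4), (-4, 26, 1), (1, 26, -4), (-4, 22, 13)
cycles coincide ⇒ equivalent

yes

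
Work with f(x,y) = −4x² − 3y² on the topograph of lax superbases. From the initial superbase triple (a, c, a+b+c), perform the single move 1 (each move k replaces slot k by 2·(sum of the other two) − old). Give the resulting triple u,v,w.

start (-4,-3,-7) = (f(1,0),f(0,1),f(1,1))
replace slot 1: 2·((-3)+(-7)) − (-4) = -16 → (-16,-3,-7)

-16,-3,-7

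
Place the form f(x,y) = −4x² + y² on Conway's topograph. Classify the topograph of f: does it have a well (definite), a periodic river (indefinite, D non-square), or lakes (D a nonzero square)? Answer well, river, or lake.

D = b²−4ac = 0² − 4·(-4)·1 = 16
D = 4² is a perfect square ⇒ form factors over ℤ ⇒ lakes

lake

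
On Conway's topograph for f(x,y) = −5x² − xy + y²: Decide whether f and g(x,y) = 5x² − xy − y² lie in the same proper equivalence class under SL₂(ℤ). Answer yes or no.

D₁ = 21, D₂ = 21
river cycle of f (length 2): (1, 3, -3), (-3, 3, 1)
river cycle of g (length 2): (-1, 3, 3), (3, 3, -1)
cycles differ ⇒ inequivalent

no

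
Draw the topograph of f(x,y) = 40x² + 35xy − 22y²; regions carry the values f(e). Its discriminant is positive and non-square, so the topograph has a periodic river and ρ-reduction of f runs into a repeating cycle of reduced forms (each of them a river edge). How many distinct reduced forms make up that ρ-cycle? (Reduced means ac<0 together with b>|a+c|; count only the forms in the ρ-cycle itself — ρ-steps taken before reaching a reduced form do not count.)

D = 4745, ⌊√D⌋ = 68
river: ρ → (-22,53,22)
river: ρ → (22,35,-40)
river: ρ → (-40,45,17)
river: ρ → (17,57,-22)
river: ρ → (-22,31,43)
river: ρ → (43,55,-10)
river: ρ → (-10,65,13)
river: ρ → (13,65,-10)
river: ρ → (-10,55,43)
river: ρ → (43,31,-22)
river: ρ → (-22,57,17)
river: ρ → (17,45,-40)
river: ρ → (-40,35,22)
river: ρ → (22,53,-22)
river: ρ → (-22,35,40)
river: ρ → (40,45,-17)
river: ρ → (-17,57,22)
river: ρ → (22,31,-43)
river: ρ → (-43,55,10)
river: ρ → (10,65,-13)
river: ρ → (-13,65,10)
river: ρ → (10,55,-43)
river: ρ → (-43,31,22)
river: ρ → (22,57,-17)
river: ρ → (-17,45,40)
river: ρ → (40,35,-22)
ρ-cycle length = 26 (tail of 0 descent steps not counted)

26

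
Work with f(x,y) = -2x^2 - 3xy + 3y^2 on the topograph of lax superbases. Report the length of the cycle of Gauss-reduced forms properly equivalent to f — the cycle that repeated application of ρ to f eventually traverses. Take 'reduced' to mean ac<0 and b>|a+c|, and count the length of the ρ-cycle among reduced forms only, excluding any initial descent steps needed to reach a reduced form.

D = 33, ⌊√D⌋ = 5
descent: ρ → (3,3,-2)  [lands on river]
river: ρ → (-2,5,1)
river: ρ → (1,5,-2)
river: ρ → (-2,3,3)
ρ-cycle length = 4 (tail of 1 descent step not counted)

4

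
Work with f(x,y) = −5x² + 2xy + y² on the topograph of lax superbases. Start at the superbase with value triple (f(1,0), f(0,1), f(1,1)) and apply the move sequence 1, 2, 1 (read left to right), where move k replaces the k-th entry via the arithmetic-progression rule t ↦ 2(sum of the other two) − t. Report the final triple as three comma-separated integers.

start (-5,1,-2) = (f(1,0),f(0,1),f(1,1))
replace slot 1: 2·(1+(-2)) − (-5) = 3 → (3,1,-2)
replace slot 2: 2·(3+(-2)) − 1 = 1 → (3,1,-2)
replace slot 1: 2·(1+(-2)) − 3 = -5 → (-5,1,-2)

-5,1,-2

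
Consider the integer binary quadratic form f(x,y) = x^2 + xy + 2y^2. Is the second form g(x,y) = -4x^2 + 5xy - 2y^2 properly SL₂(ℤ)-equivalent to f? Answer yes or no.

D₁ = -7, D₂ = -7
f: reduced (well bottom): (1,1,2) with a≤c, −a<b≤a
g is negative-definite; reduce −g:
−g: translate: b→3 (≡-5 mod 8), so (4,-5,2)→(4,3,1)
−g: flip: (4,3,1)→(1,-3,4)
−g: translate: b→1 (≡-3 mod 2), so (1,-3,4)→(1,1,2)
−g: reduced (well bottom): (1,1,2) with a≤c, −a<b≤a
flip sign back: reduced form of g is (-1,-1,-2)
reduced forms (1, 1, 2) vs (-1, -1, -2) ⇒ inequivalent

no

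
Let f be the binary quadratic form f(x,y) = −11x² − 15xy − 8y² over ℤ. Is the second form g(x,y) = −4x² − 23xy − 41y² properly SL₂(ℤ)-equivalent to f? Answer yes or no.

D₁ = -127, D₂ = -127
f is negative-definite; reduce −f:
−f: translate: b→-7 (≡15 mod 22), so (11,15,8)→(11,-7,4)
−f: flip: (11,-7,4)→(4,7,11)
−f: translate: b→-1 (≡7 mod 8), so (4,7,11)→(4,-1,8)
−f: reduced (well bottom): (4,-1,8) with a≤c, −a<b≤a
flip sign back: reduced form of f is (-4,1,-8)
g is negative-definite; reduce −g:
−g: translate: b→-1 (≡23 mod 8), so (4,23,41)→(4,-1,8)
−g: reduced (well bottom): (4,-1,8) with a≤c, −a<b≤a
flip sign back: reduced form of g is (-4,1,-8)
reduced forms (-4, 1, -8) vs (-4, 1, -8) ⇒ equivalent

yes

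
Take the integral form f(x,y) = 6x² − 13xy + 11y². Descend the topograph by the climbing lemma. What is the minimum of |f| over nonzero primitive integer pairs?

translate: b→-1 (≡-13 mod 12), so (6,-13,11)→(6,-1,4)
flip: (6,-1,4)→(4,1,6)
reduced (well bottom): (4,1,6) with a≤c, −a<b≤a
well minimum = a = 4

4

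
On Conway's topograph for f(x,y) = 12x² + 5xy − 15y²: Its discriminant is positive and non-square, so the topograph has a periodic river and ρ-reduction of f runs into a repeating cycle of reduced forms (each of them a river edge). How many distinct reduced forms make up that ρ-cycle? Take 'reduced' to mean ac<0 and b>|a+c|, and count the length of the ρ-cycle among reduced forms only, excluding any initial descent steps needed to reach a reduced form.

D = 745, ⌊√D⌋ = 27
river: ρ → (-15,25,2)
river: ρ → (2,27,-2)
river: ρ → (-2,25,15)
river: ρ → (15,5,-12)
river: ρ → (-12,19,8)
river: ρ → (8,13,-18)
river: ρ → (-18,23,3)
river: ρ → (3,25,-10)
river: ρ → (-10,15,13)
river: ρ → (13,11,-12)
river: ρ → (-12,13,12)
river: ρ → (12,11,-13)
river: ρ → (-13,15,10)
river: ρ → (10,25,-3)
river: ρ → (-3,23,18)
river: ρ → (18,13,-8)
river: ρ → (-8,19,12)
river: ρ → (12,5,-15)
ρ-cycle length = 18 (tail of 0 descent steps not counted)

18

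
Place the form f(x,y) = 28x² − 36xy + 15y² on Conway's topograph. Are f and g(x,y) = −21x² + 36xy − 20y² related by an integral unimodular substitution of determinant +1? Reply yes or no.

D₁ = -384, D₂ = -384
f: translate: b→20 (≡-36 mod 56), so (28,-36,15)→(28,20,7)
f: flip: (28,20,7)→(7,-20,28)
f: translate: b→-6 (≡-20 mod 14), so (7,-20,28)→(7,-6,15)
f: reduced (well bottom): (7,-6,15) with a≤c, −a<b≤a
g is negative-definite; reduce −g:
−g: translate: b→6 (≡-36 mod 42), so (21,-36,20)→(21,6,5)
−g: flip: (21,6,5)→(5,-6,21)
−g: translate: b→4 (≡-6 mod 10), so (5,-6,21)→(5,4,20)
−g: reduced (well bottom): (5,4,20) with a≤c, −a<b≤a
flip sign back: reduced form of g is (-5,-4,-20)
reduced forms (7, -6, 15) vs (-5, -4, -20) ⇒ inequivalent

no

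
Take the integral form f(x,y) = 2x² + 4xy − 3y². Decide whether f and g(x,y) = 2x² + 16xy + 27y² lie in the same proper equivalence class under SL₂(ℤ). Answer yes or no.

D₁ = 40, D₂ = 40
river cycle of f (length 6): (-3, 2, 3), (3, 4, -2), (-2, 4, 3), (3, 2, -3), (-3, 4, 2), (2, 4, -3)
river cycle of g (length 6): (2, 4, -3), (-3, 2, 3), (3, 4, -2), (-2, 4, 3), (3, 2, -3), (-3, 4, 2)
cycles coincide ⇒ equivalent

yes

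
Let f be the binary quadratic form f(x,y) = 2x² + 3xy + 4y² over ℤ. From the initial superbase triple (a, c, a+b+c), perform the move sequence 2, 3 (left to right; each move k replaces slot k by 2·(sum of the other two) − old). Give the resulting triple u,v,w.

start (2,4,9) = (f(1,0),f(0,1),f(1,1))
replace slot 2: 2·(2+9) − 4 = 18 → (2,18,9)
replace slot 3: 2·(2+18) − 9 = 31 → (2,18,31)

2,18,31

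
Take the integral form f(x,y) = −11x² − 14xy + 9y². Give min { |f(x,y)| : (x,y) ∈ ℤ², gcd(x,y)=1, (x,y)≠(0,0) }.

descent: ρ → (9,14,-11)  [lands on river]
river: ρ → (-11,8,12)
river: ρ → (12,16,-7)
river: ρ → (-7,12,16)
river: ρ → (16,20,-3)
river: ρ → (-3,22,9)
closes: descent 1, river 6
min |a| on river = 3

3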